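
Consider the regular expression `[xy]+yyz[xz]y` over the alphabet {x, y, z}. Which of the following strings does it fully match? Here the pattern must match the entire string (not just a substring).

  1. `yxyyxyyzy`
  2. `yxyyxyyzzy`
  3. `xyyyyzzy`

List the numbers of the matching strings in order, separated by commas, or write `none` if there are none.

2, 3

1 → no match
2 → match
3 → match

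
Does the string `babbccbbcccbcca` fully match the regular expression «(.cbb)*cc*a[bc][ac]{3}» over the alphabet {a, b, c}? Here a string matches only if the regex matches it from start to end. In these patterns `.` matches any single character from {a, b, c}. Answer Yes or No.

No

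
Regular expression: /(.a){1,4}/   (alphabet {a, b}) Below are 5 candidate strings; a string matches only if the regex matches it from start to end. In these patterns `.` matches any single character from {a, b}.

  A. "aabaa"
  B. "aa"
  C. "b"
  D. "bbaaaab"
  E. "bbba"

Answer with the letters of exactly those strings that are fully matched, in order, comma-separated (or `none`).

A → no match
B → match
C → no match — must end with "a"
D → no match — must end with "a"
E → no match

B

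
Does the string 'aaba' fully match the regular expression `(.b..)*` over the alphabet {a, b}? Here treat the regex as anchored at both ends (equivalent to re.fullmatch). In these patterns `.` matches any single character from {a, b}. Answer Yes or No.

No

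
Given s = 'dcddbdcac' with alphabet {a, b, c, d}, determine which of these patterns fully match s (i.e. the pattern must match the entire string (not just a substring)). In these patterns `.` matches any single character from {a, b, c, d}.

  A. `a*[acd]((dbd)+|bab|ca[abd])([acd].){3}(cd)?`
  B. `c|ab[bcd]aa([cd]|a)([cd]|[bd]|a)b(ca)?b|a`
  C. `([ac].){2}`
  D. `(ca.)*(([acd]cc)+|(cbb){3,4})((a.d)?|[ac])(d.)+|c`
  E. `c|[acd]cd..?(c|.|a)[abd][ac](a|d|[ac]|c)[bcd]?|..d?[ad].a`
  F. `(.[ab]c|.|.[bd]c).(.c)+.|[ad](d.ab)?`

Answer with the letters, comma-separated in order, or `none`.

A → no match
B → no match
C → no match
D → no match
E → match
F → no match

E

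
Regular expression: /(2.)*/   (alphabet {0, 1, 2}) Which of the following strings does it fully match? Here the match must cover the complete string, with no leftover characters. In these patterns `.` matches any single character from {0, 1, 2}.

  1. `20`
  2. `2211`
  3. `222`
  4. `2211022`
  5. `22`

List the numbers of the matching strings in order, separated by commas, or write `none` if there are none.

1 → match
2 → no match
3 → no match
4 → no match
5 → match

1, 5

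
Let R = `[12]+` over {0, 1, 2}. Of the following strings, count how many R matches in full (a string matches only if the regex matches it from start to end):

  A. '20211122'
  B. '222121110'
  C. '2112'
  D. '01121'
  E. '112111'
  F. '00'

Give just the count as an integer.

2

A. '20211122' → no match
B. '222121110' → no match
C. '2112' → match
D. '01121' → no match
E. '112111' → match
F. '00' → no match
Total matched: 2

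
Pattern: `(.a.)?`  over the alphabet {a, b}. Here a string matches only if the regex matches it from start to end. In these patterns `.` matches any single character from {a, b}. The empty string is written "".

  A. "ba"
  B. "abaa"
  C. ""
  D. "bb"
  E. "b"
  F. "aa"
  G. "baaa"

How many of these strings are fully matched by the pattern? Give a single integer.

A → no match
B → no match
C → match
D → no match
E → no match
F → no match
G → no match
Total matched: 1

1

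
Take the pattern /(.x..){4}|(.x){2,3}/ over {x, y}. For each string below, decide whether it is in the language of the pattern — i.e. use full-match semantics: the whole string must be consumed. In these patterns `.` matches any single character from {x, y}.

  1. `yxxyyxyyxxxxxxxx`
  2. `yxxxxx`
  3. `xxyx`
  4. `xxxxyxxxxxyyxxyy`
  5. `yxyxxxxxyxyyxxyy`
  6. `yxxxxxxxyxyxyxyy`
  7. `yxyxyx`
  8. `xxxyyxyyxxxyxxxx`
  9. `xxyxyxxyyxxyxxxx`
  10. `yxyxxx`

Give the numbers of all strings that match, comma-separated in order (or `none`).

1 → match
2 → match
3 → match
4 → match
5 → match
6 → match
7 → match
8 → match
9 → match
10 → match

1, 2, 3, 4, 5, 6, 7, 8, 9, 10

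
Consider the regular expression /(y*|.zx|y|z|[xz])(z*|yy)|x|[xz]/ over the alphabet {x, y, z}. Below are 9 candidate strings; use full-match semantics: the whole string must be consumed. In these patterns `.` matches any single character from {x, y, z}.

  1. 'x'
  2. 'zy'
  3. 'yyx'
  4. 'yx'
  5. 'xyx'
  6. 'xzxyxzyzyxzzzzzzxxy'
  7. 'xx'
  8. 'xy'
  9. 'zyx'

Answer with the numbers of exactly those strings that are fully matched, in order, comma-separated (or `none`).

1

1 → match
2 → no match
3 → no match
4 → no match
5 → no match
6 → no match
7 → no match
8 → no match
9 → no match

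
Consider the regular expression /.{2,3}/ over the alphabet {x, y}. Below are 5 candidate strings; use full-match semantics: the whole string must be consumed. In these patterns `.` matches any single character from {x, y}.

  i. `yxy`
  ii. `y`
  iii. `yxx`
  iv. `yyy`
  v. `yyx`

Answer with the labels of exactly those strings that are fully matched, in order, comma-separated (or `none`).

i, iii, iv, v

i. `yxy` → match
ii. `y` → no match
iii. `yxx` → match
iv. `yyy` → match
v. `yyx` → match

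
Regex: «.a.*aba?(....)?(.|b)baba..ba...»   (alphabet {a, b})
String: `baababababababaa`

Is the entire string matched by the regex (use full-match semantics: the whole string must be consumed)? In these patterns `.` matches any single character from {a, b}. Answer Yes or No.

Yes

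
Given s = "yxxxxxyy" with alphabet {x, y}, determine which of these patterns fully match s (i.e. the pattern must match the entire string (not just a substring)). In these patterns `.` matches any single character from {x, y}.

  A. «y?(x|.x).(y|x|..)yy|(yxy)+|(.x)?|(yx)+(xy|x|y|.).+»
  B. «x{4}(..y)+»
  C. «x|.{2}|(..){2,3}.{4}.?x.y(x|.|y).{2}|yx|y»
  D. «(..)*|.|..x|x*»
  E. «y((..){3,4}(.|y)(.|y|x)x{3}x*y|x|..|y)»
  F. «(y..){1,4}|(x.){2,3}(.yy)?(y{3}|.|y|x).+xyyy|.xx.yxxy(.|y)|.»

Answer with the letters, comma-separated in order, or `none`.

A, D

A → match
B → no match — must start with "x"
C → no match
D → match
E → no match
F → no match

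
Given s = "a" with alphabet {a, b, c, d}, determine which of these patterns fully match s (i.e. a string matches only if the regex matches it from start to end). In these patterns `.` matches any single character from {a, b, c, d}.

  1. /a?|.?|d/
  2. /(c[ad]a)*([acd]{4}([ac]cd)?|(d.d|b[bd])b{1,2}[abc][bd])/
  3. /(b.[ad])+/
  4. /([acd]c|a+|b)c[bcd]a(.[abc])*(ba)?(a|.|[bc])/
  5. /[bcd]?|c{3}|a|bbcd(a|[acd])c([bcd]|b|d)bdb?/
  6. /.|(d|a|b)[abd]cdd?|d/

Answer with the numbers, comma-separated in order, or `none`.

1 → match
2 → no match
3 → no match — must start with "b"
4 → no match
5 → match
6 → match

1, 5, 6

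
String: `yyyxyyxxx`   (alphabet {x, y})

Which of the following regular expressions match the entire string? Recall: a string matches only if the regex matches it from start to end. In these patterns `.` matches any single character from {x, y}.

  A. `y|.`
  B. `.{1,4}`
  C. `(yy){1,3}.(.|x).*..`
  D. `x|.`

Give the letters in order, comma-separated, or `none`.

A → no match
B → no match
C → match
D → no match

C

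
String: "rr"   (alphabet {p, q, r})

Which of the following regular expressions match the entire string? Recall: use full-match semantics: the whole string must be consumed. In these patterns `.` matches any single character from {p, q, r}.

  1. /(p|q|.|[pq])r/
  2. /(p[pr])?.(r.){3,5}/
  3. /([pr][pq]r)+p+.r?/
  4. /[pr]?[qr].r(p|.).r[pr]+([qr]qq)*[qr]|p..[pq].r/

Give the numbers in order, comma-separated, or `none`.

1 → match
2 → no match
3 → no match
4 → no match

1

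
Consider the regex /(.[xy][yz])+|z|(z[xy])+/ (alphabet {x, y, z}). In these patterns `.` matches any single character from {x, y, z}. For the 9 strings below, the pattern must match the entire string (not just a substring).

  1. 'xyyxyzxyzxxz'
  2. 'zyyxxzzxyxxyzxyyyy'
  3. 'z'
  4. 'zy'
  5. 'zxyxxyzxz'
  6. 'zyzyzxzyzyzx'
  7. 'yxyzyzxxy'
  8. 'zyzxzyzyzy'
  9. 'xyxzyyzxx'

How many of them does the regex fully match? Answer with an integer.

1 → match
2 → match
3 → match
4 → match
5 → match
6 → match
7 → match
8 → match
9 → no match
Total matched: 8

8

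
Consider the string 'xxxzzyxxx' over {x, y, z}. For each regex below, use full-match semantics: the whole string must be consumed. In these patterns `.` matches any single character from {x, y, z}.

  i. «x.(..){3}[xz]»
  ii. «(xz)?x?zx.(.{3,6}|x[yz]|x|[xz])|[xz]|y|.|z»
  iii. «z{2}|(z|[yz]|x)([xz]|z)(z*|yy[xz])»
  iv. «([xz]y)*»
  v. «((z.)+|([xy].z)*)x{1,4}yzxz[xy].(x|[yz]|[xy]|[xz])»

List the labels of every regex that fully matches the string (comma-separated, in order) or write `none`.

i → match
ii → no match
iii → no match
iv → no match
v → no match

i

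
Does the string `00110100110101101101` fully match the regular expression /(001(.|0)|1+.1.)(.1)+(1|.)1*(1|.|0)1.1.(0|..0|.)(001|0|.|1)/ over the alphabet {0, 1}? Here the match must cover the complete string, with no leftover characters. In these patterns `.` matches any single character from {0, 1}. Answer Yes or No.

No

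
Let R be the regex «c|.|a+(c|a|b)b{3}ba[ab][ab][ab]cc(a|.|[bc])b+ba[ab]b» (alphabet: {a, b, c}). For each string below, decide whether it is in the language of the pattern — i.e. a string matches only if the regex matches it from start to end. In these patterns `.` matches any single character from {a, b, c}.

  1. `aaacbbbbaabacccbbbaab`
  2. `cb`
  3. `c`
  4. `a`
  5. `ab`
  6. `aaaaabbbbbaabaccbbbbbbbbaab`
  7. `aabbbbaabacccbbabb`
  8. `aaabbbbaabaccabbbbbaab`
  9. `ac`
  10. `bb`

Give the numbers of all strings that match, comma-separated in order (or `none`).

1 → match
2. `cb` → no match
3. `c` → match
4. `a` → match
5. `ab` → no match
6 → match
7 → match
8 → match
9. `ac` → no match
10. `bb` → no match

1, 3, 4, 6, 7, 8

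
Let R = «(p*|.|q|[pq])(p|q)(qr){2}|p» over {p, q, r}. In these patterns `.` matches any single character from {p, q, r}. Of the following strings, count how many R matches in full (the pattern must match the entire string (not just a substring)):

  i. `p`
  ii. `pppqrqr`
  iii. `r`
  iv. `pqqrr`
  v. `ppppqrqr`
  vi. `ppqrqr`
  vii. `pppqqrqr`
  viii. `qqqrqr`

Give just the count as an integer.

i → match
ii → match
iii → no match
iv → no match
v → match
vi → match
vii → match
viii → match
Total matched: 6

6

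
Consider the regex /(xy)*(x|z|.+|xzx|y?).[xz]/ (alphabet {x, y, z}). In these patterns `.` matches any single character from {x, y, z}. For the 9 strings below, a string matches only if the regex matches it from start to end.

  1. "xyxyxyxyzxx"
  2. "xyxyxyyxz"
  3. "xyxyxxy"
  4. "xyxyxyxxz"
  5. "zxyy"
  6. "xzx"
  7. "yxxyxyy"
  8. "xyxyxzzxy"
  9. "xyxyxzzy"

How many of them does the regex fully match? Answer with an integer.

4

1 → match
2 → match
3 → no match
4 → match
5 → no match
6 → match
7 → no match
8 → no match
9 → no match
Total matched: 4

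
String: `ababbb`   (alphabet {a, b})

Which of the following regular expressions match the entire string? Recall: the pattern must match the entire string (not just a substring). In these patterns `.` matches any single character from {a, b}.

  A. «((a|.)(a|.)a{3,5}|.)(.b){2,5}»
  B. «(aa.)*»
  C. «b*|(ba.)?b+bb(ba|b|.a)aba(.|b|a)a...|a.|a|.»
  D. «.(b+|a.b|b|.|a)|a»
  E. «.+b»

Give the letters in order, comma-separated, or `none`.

E

A → no match
B → no match
C → no match
D → no match
E → match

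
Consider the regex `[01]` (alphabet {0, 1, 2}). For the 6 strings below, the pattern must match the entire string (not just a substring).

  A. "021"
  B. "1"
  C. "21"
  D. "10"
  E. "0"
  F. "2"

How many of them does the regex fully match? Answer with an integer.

A → no match
B → match
C → no match
D → no match
E → match
F → no match
Total matched: 2

2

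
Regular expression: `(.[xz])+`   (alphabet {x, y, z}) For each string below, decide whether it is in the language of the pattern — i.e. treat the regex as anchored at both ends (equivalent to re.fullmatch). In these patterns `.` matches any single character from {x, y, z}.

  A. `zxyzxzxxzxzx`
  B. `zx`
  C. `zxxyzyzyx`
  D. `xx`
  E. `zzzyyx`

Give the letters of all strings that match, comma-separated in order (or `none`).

A → match
B → match
C → no match
D → match
E → no match

A, B, D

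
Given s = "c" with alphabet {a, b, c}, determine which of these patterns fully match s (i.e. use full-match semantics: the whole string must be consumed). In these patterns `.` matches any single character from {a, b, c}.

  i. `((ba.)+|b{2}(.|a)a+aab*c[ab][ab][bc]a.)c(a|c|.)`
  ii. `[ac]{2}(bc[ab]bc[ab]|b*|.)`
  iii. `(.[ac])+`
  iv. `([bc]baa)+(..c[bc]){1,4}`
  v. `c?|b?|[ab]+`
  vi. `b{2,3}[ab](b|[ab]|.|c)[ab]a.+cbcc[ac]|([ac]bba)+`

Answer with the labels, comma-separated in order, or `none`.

v

i → no match
ii → no match
iii → no match
iv → no match
v → match
vi → no match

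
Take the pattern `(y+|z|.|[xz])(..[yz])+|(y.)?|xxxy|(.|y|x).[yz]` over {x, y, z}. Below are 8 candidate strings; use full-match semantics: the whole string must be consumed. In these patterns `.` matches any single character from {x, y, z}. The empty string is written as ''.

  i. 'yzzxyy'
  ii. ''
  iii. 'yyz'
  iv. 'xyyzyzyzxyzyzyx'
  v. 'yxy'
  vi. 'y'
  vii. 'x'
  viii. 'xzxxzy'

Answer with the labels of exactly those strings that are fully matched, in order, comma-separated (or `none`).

ii, iii, v

i. 'yzzxyy' → no match
ii. '' → match
iii. 'yyz' → match
iv → no match
v. 'yxy' → match
vi. 'y' → no match
vii. 'x' → no match
viii. 'xzxxzy' → no match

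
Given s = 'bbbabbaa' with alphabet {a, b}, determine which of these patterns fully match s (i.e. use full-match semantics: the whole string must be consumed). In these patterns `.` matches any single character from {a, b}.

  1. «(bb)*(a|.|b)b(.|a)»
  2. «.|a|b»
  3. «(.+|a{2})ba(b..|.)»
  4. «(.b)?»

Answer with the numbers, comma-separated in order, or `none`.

1 → no match
2 → no match
3 → match
4 → no match

3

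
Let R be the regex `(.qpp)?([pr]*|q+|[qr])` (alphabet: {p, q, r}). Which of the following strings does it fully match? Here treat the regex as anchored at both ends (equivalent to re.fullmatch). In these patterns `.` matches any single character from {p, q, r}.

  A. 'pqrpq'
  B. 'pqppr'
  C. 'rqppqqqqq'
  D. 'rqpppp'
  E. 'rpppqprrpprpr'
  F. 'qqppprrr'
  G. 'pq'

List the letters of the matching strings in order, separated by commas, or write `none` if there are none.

A → no match
B → match
C → match
D → match
E → no match
F → match
G → no match

B, C, D, F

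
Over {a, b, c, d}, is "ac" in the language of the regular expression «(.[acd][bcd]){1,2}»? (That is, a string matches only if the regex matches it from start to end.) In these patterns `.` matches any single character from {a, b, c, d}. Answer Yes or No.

No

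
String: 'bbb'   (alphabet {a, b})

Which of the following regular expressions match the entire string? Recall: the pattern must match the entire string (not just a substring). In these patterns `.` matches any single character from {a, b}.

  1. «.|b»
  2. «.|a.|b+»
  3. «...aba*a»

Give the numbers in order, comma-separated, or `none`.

1 → no match
2 → match
3 → no match — must end with 'a'

2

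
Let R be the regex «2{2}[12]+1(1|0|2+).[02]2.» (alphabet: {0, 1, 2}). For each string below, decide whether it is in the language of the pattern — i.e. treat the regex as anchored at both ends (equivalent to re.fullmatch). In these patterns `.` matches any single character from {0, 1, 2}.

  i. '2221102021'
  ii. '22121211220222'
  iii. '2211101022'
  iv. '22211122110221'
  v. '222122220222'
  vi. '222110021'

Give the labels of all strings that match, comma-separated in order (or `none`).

i, ii, iii, iv, v, vi

i. '2221102021' → match
ii → match
iii. '2211101022' → match
iv → match
v. '222122220222' → match
vi. '222110021' → match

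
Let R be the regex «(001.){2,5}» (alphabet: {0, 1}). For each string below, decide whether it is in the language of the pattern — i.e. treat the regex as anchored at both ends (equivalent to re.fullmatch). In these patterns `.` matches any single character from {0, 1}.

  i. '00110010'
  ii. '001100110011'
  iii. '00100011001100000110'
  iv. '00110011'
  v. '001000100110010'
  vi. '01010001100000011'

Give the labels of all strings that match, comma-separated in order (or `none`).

i → match
ii → match
iii → no match
iv → match
v → no match
vi → no match — must start with '001'

i, ii, iv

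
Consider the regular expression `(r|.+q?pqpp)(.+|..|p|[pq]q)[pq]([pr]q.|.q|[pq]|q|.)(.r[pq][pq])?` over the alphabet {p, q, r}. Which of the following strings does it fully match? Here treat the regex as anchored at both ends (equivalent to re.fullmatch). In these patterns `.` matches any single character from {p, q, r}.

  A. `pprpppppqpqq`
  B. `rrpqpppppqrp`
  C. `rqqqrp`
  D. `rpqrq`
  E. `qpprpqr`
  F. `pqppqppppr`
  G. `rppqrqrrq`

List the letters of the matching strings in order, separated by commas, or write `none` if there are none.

D, F

A → no match
B → no match
C → no match
D → match
E → no match
F → match
G → no match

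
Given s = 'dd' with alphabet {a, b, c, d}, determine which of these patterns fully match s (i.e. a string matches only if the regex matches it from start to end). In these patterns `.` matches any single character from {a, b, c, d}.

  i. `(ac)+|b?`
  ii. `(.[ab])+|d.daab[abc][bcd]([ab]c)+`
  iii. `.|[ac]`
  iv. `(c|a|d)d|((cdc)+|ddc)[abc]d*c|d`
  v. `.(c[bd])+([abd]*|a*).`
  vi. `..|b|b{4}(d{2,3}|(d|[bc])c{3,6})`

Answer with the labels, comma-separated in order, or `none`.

i → no match
ii → no match
iii → no match
iv → match
v → no match
vi → match

iv, vi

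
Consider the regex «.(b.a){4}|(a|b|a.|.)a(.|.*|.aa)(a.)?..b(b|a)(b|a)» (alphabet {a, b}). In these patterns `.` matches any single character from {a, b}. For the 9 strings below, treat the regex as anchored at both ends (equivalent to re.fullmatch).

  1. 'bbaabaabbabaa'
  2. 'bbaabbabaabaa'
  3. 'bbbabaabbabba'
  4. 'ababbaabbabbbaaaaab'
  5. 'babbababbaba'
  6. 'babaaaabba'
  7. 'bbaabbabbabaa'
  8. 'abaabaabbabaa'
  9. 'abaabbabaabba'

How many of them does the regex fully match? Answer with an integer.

7

1 → match
2 → match
3 → match
4 → no match
5 → no match
6 → match
7 → match
8 → match
9 → match
Total matched: 7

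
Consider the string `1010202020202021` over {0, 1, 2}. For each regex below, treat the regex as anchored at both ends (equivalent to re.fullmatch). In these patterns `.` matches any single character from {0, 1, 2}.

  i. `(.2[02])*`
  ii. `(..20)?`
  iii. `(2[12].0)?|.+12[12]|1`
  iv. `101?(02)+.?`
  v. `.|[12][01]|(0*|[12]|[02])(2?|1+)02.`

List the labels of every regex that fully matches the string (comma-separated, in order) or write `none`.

iv

i → no match
ii → no match
iii → no match
iv → match
v → no match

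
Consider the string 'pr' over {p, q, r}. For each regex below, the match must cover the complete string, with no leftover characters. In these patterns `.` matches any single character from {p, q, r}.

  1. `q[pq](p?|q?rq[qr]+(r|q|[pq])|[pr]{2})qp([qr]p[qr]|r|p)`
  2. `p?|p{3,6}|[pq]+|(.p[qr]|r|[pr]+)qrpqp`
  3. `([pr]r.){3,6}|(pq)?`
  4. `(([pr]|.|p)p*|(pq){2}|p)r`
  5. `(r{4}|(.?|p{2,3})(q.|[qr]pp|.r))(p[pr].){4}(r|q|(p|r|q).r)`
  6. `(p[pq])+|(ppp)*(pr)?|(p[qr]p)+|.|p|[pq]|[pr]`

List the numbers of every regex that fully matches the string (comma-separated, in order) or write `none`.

1 → no match — must start with 'q'
2 → no match
3 → no match
4 → match
5 → no match
6 → match

4, 6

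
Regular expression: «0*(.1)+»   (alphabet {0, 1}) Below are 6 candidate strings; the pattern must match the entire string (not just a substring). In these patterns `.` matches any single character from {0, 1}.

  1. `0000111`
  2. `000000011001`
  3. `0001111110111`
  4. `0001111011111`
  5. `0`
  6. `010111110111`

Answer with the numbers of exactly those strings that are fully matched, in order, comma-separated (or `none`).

1, 3, 4, 6

1 → match
2 → no match
3 → match
4 → match
5 → no match — must end with `1`
6 → match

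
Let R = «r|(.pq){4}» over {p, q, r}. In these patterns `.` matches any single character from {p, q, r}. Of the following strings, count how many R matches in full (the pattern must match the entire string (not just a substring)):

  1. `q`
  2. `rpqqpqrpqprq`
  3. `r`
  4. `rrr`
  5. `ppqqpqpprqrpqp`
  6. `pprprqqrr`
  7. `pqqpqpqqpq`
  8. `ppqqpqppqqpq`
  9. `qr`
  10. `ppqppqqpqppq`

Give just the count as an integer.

3

1 → no match
2 → no match
3 → match
4 → no match
5 → no match
6 → no match
7 → no match
8 → match
9 → no match
10 → match
Total matched: 3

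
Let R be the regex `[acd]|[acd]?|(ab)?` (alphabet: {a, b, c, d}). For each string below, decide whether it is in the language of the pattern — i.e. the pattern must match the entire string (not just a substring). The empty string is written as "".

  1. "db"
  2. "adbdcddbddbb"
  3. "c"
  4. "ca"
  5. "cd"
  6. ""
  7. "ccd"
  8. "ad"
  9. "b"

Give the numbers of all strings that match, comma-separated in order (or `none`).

3, 6

1 → no match
2 → no match
3 → match
4 → no match
5 → no match
6 → match
7 → no match
8 → no match
9 → no match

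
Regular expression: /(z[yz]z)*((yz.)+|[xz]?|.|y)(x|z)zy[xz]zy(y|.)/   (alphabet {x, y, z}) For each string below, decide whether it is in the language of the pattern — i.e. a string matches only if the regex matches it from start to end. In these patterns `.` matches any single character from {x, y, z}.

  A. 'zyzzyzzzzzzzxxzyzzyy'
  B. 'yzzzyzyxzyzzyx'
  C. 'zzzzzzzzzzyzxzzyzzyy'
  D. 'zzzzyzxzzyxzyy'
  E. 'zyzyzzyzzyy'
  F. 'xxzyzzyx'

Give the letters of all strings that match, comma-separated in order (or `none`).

A, C, D, E, F

A → match
B → no match
C → match
D → match
E → match
F → match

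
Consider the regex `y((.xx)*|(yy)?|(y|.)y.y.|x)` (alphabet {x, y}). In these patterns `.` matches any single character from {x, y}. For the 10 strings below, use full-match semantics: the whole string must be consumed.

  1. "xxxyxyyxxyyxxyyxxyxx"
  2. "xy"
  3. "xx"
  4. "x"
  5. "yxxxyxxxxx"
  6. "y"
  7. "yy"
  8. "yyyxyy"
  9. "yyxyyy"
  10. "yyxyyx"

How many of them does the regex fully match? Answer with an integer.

1 → no match — must start with "y"
2 → no match — must start with "y"
3 → no match — must start with "y"
4 → no match — must start with "y"
5 → match
6 → match
7 → no match
8 → match
9 → no match
10 → no match
Total matched: 3

3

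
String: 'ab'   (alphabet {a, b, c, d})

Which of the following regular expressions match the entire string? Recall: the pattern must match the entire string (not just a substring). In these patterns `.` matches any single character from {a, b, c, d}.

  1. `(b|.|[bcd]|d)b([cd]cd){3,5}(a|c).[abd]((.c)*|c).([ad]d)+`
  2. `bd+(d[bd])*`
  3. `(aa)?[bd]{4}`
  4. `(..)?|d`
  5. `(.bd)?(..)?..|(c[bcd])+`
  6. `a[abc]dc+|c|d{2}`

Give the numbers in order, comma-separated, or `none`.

4, 5

1 → no match — must end with 'd'
2 → no match — must start with 'bd'
3 → no match
4 → match
5 → match
6 → no match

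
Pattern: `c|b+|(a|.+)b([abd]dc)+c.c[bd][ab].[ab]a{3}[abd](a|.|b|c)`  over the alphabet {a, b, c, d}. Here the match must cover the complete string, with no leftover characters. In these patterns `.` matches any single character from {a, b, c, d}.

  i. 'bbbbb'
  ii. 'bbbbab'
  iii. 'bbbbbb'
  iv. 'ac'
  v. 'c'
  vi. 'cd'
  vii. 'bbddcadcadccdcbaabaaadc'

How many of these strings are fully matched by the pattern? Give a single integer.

4

i → match
ii → no match
iii → match
iv → no match
v → match
vi → no match
vii → match
Total matched: 4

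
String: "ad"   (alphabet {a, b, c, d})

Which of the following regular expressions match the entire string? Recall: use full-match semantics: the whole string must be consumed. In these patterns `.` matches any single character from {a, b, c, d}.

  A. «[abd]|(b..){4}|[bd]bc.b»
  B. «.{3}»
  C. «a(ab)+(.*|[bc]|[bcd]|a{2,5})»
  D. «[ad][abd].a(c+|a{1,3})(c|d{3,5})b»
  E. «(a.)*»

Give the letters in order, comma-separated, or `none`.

A → no match
B → no match
C → no match — must start with "aab"
D → no match — must end with "b"
E → match

E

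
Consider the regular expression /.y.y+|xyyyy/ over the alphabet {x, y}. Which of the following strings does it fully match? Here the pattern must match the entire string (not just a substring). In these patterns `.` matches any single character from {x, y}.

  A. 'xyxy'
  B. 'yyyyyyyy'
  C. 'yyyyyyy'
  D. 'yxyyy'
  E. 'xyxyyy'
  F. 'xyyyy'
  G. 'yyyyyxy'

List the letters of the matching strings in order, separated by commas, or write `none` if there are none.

A → match
B → match
C → match
D → no match
E → match
F → match
G → no match

A, B, C, E, F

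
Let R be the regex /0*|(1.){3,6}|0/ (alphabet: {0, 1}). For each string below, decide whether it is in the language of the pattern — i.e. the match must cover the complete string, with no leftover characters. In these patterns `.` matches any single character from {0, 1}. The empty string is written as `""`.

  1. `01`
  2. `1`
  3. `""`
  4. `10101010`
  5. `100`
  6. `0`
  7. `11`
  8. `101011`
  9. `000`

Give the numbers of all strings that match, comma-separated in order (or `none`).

1 → no match
2 → no match
3 → match
4 → match
5 → no match
6 → match
7 → no match
8 → match
9 → match

3, 4, 6, 8, 9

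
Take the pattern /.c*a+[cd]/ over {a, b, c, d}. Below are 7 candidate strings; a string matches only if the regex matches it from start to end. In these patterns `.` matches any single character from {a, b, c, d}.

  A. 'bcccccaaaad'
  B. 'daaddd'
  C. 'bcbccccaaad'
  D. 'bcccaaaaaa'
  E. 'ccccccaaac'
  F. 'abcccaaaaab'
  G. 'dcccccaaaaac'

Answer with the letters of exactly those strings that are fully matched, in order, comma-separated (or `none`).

A, E, G

A → match
B → no match
C → no match
D → no match
E → match
F → no match
G → match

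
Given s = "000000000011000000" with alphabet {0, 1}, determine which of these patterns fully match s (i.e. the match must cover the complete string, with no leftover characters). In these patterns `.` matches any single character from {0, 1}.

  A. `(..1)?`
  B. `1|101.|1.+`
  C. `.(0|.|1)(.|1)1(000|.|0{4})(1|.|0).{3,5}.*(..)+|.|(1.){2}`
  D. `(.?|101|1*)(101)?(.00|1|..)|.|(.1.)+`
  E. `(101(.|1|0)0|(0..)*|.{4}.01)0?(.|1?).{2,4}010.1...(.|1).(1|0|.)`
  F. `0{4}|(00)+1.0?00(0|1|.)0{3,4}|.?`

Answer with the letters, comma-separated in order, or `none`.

A → no match
B → no match
C → no match
D → no match
E → no match
F → match

F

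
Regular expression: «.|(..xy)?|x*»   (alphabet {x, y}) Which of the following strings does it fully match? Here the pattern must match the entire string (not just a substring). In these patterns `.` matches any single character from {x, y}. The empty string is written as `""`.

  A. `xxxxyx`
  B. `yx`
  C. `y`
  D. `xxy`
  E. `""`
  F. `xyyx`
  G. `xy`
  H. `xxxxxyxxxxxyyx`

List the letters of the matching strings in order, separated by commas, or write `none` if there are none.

C, E

A. `xxxxyx` → no match
B. `yx` → no match
C. `y` → match
D. `xxy` → no match
E. `""` → match
F. `xyyx` → no match
G. `xy` → no match
H → no match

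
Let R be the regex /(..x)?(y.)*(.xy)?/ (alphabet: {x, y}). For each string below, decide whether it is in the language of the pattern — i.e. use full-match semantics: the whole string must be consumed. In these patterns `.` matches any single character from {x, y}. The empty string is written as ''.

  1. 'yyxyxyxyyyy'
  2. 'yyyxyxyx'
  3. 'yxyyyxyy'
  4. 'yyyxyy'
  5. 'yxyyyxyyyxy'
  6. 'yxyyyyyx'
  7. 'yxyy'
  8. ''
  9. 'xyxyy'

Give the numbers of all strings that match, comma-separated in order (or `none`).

1 → match
2 → match
3 → match
4 → match
5 → match
6 → match
7 → match
8 → match
9 → match

1, 2, 3, 4, 5, 6, 7, 8, 9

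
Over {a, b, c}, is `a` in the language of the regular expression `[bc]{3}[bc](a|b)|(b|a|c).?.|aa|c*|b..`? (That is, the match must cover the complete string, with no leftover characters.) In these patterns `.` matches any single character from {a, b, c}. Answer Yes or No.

No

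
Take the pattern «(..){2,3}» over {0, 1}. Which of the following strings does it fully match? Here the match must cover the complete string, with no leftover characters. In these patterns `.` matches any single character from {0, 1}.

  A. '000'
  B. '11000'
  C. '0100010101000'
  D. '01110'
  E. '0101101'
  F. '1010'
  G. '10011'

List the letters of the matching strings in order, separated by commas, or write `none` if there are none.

A. '000' → no match
B. '11000' → no match
C → no match
D. '01110' → no match
E. '0101101' → no match
F. '1010' → match
G. '10011' → no match

F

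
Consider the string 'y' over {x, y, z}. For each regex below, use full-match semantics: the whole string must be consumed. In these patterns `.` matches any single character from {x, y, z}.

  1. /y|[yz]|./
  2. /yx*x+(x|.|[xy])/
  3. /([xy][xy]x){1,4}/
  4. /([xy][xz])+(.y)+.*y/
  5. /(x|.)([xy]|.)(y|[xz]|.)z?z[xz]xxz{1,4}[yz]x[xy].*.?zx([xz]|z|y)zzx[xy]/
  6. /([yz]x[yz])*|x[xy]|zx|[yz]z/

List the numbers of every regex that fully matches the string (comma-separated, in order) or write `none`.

1

1 → match
2 → no match
3 → no match — must end with 'x'
4 → no match
5 → no match
6 → no match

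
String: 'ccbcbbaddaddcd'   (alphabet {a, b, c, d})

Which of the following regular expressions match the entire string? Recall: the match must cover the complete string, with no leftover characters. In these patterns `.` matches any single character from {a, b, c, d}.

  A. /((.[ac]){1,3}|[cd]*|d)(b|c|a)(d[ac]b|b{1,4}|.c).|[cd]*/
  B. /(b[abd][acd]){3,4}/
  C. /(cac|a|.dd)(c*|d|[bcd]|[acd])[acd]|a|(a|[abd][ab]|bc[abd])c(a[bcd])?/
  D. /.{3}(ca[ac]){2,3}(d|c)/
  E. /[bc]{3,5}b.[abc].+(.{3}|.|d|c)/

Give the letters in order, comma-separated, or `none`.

A → no match
B → no match — must start with 'b'
C → no match
D → no match
E → match

E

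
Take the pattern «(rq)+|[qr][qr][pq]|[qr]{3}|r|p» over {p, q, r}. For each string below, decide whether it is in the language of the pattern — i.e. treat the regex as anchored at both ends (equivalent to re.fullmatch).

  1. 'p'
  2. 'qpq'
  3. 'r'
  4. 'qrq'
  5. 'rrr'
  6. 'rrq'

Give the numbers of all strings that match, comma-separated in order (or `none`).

1, 3, 4, 5, 6

1 → match
2 → no match
3 → match
4 → match
5 → match
6 → match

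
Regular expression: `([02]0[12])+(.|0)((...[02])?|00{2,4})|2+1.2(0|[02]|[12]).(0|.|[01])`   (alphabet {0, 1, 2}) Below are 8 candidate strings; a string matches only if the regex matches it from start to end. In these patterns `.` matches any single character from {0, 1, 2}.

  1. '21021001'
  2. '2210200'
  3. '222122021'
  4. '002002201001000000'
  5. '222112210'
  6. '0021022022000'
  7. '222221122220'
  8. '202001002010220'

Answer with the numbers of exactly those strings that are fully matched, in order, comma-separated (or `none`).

3, 4, 5

1 → no match
2 → no match
3 → match
4 → match
5 → match
6 → no match
7 → no match
8 → no match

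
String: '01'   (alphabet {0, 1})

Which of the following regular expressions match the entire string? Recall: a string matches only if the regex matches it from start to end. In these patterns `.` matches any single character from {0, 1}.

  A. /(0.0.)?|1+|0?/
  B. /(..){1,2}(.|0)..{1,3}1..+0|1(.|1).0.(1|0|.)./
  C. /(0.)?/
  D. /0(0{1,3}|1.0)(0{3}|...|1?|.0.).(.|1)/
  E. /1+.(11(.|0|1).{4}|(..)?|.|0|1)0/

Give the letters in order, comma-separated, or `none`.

A → no match
B → no match
C → match
D → no match
E → no match — must start with '1'

C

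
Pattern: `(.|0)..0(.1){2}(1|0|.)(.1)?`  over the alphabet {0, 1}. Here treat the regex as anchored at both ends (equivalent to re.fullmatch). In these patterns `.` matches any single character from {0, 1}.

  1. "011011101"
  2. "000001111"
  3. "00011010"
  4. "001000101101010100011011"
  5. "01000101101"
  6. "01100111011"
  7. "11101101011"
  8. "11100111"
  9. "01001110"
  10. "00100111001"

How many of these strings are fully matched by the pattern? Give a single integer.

1 → no match
2 → match
3 → no match
4 → no match
5 → match
6 → match
7 → match
8 → no match
9 → no match
10 → match
Total matched: 5

5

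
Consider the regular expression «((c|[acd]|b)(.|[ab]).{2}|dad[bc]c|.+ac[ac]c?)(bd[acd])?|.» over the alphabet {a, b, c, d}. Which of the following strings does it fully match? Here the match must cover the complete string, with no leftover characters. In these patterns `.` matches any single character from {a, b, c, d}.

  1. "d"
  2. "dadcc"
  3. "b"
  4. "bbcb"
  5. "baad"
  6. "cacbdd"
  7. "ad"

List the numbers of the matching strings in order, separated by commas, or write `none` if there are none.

1 → match
2 → match
3 → match
4 → match
5 → match
6 → no match
7 → no match

1, 2, 3, 4, 5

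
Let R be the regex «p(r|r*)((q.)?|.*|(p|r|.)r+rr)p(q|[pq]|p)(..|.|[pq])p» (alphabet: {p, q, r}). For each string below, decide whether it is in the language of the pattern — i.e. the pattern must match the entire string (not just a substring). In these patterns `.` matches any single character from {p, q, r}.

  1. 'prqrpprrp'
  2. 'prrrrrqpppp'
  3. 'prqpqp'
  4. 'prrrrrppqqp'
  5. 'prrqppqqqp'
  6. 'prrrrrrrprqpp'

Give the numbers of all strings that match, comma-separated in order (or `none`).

1, 2, 4, 5

1 → match
2 → match
3 → no match
4 → match
5 → match
6 → no match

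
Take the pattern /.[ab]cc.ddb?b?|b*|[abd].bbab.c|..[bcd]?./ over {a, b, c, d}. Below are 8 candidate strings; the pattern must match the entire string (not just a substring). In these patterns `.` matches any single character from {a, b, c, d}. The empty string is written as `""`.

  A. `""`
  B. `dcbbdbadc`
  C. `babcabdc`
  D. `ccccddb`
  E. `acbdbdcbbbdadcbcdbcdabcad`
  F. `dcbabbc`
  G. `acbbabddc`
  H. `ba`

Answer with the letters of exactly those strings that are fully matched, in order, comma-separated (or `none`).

A → match
B → no match
C → no match
D → no match
E → no match
F → no match
G → no match
H → no match

A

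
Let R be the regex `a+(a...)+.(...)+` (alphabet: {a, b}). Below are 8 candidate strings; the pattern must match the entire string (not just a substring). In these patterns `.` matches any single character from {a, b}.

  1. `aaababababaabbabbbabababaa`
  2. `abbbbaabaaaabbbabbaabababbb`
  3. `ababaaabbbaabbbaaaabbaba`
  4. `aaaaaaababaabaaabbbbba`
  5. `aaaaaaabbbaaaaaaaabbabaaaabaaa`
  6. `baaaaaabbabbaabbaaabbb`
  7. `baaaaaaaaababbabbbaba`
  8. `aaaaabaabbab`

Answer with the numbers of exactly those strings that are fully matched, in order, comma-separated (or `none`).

1, 4, 5, 8

1 → match
2 → no match
3 → no match
4 → match
5 → match
6 → no match — must start with `a`
7 → no match — must start with `a`
8 → match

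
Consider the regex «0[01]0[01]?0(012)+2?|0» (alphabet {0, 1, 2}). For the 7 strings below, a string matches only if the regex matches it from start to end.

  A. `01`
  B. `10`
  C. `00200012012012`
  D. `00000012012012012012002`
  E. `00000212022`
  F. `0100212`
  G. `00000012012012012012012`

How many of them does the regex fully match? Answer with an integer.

A → no match
B → no match — must start with `0`
C → no match
D → no match
E → no match
F → no match
G → match
Total matched: 1

1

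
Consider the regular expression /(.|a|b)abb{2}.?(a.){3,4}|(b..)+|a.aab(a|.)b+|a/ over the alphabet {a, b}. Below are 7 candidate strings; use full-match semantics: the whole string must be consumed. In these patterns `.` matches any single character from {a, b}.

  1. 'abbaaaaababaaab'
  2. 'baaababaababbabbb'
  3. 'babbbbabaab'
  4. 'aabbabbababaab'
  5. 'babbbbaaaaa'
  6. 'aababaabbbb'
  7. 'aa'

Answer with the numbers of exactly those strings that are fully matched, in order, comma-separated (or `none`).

none

1 → no match
2 → no match
3 → no match
4 → no match
5 → no match
6 → no match
7 → no match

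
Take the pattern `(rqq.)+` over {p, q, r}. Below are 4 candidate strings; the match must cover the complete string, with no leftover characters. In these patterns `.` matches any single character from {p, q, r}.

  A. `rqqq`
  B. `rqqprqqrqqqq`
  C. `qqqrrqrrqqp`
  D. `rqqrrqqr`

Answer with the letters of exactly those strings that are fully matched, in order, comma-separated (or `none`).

A, D

A → match
B → no match
C → no match — must start with `rqq`
D → match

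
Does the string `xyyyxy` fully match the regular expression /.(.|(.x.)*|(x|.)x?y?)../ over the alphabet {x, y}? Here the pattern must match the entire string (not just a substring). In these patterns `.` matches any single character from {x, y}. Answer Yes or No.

No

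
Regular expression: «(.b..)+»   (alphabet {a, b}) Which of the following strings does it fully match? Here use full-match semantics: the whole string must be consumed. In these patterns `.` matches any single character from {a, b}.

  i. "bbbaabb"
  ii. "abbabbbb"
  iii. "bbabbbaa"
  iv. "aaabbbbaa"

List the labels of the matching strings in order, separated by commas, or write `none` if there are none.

ii, iii

i → no match
ii → match
iii → match
iv → no match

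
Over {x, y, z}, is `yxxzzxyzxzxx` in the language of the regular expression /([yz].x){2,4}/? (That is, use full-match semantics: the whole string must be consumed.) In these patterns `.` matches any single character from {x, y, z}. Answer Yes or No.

Yes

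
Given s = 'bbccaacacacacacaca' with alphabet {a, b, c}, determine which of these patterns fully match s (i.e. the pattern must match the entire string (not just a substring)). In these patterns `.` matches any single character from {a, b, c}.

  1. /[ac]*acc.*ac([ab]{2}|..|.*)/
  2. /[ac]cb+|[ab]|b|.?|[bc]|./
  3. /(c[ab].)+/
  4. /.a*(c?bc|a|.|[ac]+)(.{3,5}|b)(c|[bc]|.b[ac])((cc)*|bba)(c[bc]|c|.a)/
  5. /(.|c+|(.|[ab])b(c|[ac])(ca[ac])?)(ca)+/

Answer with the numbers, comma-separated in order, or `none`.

5

1 → no match
2 → no match
3 → no match — must start with 'c'
4 → no match
5 → match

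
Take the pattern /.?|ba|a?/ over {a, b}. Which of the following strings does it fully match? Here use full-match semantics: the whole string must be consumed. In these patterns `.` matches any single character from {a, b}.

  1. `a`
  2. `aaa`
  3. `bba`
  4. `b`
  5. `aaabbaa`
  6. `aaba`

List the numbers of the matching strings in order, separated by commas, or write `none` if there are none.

1. `a` → match
2. `aaa` → no match
3. `bba` → no match
4. `b` → match
5. `aaabbaa` → no match
6. `aaba` → no match

1, 4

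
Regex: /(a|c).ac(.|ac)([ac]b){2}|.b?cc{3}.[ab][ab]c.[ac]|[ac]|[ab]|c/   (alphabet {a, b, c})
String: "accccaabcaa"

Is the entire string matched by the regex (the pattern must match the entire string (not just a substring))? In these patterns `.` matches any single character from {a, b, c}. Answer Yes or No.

Yes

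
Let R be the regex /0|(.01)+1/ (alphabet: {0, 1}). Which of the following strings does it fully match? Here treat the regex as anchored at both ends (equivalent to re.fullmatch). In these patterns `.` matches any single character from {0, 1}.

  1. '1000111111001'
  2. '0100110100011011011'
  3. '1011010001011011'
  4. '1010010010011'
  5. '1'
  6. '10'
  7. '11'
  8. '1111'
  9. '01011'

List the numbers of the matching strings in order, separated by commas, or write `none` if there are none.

1 → no match
2 → no match
3 → no match
4 → match
5 → no match
6 → no match
7 → no match
8 → no match
9 → no match

4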